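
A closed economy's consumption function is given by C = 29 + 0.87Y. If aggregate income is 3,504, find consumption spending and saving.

C = 3077.48; S = 426.52

C = 29 + 0.87(3504) = 29 + 3048.48 = 3077.48
S = Y − C = 3504 − 3077.48 = 426.52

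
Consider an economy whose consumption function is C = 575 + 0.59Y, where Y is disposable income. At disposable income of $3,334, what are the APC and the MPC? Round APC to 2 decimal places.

MPC = 0.59 (the slope of the consumption function)
C = 575 + 0.59(3334) = 2542.06, so APC = 2542.06/3334 = 0.76

APC = 0.76; MPC = 0.59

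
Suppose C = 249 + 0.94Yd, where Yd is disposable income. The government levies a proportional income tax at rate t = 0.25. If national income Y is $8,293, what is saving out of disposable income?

S = 124.185

Yd = (1 − 0.25)(8293) = 0.75(8293) = 6219.75
C = 249 + 0.94(6219.75) = 249 + 5846.565 = 6095.565
S = Yd − C = 6219.75 − 6095.565 = 124.185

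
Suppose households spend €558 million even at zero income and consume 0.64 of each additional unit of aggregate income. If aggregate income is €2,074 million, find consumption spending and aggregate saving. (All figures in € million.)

C = 558 + 0.64(2074) = 558 + 1327.36 = 1885.36
S = Y − C = 2074 − 1885.36 = 188.64

C = 1885.36; S = 188.64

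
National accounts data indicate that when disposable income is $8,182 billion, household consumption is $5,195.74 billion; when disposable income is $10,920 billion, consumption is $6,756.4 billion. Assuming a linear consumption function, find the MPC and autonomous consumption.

MPC = ΔC/ΔY = (6756.4 − 5195.74)/(10920 − 8182) = 1560.66/2738 = 0.57
a = C − MPC·Y = 5195.74 − 0.57(8182) = 5195.74 − 4663.74 = 532

MPC = 0.57; a = 532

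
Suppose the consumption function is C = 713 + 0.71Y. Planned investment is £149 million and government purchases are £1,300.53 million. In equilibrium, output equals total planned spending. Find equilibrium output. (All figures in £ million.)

Y = C + I + G = 713 + 0.71Y + 149 + 1300.53
Y − 0.71Y = 2162.53
0.29Y = 2162.53, so Y = 2162.53/0.29 = 7457

Y = 7457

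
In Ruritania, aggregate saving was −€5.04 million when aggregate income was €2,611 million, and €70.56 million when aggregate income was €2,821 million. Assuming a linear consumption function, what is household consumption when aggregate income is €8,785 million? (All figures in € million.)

C = 6567.4

MPS = ΔS/ΔY = (70.56 − (-5.04))/(2821 − 2611) = 75.6/210 = 0.36
MPC = 1 − MPS = 0.64
Autonomous saving = -5.04 − 0.36(2611) = -945, so a = 945
C = 945 + 0.64(8785) = 945 + 5622.4 = 6567.4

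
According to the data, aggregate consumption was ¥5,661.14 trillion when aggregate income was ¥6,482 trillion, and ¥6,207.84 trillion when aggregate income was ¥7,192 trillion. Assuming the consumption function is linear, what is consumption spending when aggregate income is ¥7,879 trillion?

MPC = (6207.84 − 5661.14)/(7192 − 6482) = 546.7/710 = 0.77
a = 5661.14 − 0.77(6482) = 5661.14 − 4991.14 = 670
C = 670 + 0.77(7879) = 670 + 6066.83 = 6736.83

C = 6736.83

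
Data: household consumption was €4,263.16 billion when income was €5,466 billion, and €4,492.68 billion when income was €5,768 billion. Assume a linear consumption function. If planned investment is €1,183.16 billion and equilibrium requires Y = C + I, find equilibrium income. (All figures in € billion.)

MPC = (4492.68 − 4263.16)/(5768 − 5466) = 229.52/302 = 0.76
a = 4263.16 − 0.76(5466) = 109
Equilibrium: Y = 109 + 0.76Y + 1183.16
0.24Y = 1292.16, so Y = 1292.16/0.24 = 5384

Y = 5384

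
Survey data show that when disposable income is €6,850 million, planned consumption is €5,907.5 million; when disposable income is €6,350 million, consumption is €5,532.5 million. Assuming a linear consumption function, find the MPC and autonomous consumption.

MPC = ΔC/ΔY = (5907.5 − 5532.5)/(6850 − 6350) = 375/500 = 0.75
a = C − MPC·Y = 5532.5 − 0.75(6350) = 5532.5 − 4762.5 = 770

MPC = 0.75; a = 770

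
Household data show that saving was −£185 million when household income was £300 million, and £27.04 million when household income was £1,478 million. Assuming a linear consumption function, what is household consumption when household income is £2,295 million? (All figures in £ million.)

C = 2120.9

MPS = ΔS/ΔY = (27.04 − (-185))/(1478 − 300) = 212.04/1178 = 0.18
MPC = 1 − MPS = 0.82
Autonomous saving = -185 − 0.18(300) = -239, so a = 239
C = 239 + 0.82(2295) = 239 + 1881.9 = 2120.9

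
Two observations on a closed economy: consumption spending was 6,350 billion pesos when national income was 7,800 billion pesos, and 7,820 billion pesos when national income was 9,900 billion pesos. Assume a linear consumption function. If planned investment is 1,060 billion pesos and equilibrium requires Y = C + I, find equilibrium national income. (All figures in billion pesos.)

Y = 6500

MPC = (7820 − 6350)/(9900 − 7800) = 1470/2100 = 0.7
a = 6350 − 0.7(7800) = 890
Equilibrium: Y = 890 + 0.7Y + 1060
0.3Y = 1950, so Y = 1950/0.3 = 6500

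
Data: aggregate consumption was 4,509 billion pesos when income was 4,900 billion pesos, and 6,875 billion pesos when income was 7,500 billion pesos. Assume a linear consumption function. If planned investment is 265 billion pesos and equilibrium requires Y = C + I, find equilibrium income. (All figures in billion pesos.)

MPC = (6875 − 4509)/(7500 − 4900) = 2366/2600 = 0.91
a = 4509 − 0.91(4900) = 50
Equilibrium: Y = 50 + 0.91Y + 265
0.09Y = 315, so Y = 315/0.09 = 3500

Y = 3500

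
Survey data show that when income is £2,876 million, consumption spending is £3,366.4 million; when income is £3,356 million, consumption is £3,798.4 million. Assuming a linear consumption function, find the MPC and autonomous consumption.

MPC = 0.9; a = 778

MPC = ΔC/ΔY = (3798.4 − 3366.4)/(3356 − 2876) = 432/480 = 0.9
a = C − MPC·Y = 3366.4 − 0.9(2876) = 3366.4 − 2588.4 = 778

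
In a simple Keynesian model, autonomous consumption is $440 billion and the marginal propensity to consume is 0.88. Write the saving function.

S = -440 + 0.12Y

S = Y − C = Y − (440 + 0.88Y) = -440 + (1 − 0.88)Y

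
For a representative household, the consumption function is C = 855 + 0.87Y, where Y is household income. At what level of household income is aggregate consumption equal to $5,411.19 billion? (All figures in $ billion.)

Y = 5237

855 + 0.87Y = 5411.19
0.87Y = 4556.19, so Y = 4556.19/0.87 = 5237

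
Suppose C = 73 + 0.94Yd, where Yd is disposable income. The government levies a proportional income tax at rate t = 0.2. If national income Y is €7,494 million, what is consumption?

Yd = (1 − 0.2)(7494) = 0.8(7494) = 5995.2
C = 73 + 0.94(5995.2) = 73 + 5635.488 = 5708.488

C = 5708.488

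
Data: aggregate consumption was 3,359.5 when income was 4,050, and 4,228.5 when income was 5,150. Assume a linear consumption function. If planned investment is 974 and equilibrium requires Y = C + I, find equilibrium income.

Y = 5400

MPC = (4228.5 − 3359.5)/(5150 − 4050) = 869/1100 = 0.79
a = 3359.5 − 0.79(4050) = 160
Equilibrium: Y = 160 + 0.79Y + 974
0.21Y = 1134, so Y = 1134/0.21 = 5400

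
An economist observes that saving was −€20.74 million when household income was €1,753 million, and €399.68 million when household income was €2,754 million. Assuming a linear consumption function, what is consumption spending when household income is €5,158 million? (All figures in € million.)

C = 3748.64

MPS = ΔS/ΔY = (399.68 − (-20.74))/(2754 − 1753) = 420.42/1001 = 0.42
MPC = 1 − MPS = 0.58
Autonomous saving = -20.74 − 0.42(1753) = -757, so a = 757
C = 757 + 0.58(5158) = 757 + 2991.64 = 3748.64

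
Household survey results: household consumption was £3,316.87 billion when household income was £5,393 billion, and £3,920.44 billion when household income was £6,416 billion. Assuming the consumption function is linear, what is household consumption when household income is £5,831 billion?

MPC = (3920.44 − 3316.87)/(6416 − 5393) = 603.57/1023 = 0.59
a = 3316.87 − 0.59(5393) = 3316.87 − 3181.87 = 135
C = 135 + 0.59(5831) = 135 + 3440.29 = 3575.29

C = 3575.29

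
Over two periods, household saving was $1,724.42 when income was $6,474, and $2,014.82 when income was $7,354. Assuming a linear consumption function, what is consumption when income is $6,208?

C = 4571.36

MPS = ΔS/ΔY = (2014.82 − 1724.42)/(7354 − 6474) = 290.4/880 = 0.33
MPC = 1 − MPS = 0.67
Autonomous saving = 1724.42 − 0.33(6474) = -412, so a = 412
C = 412 + 0.67(6208) = 412 + 4159.36 = 4571.36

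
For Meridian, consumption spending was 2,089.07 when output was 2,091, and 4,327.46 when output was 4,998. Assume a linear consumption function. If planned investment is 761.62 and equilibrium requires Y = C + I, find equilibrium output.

Y = 5394

MPC = (4327.46 − 2089.07)/(4998 − 2091) = 2238.39/2907 = 0.77
a = 2089.07 − 0.77(2091) = 479
Equilibrium: Y = 479 + 0.77Y + 761.62
0.23Y = 1240.62, so Y = 1240.62/0.23 = 5394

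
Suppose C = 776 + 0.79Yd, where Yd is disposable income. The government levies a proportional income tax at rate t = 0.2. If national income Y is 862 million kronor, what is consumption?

Yd = (1 − 0.2)(862) = 0.8(862) = 689.6
C = 776 + 0.79(689.6) = 776 + 544.784 = 1320.784

C = 1320.784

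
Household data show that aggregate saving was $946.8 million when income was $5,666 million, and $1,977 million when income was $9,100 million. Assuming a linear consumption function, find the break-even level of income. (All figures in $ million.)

Y = 2510

MPS = ΔS/ΔY = (1977 − 946.8)/(9100 − 5666) = 1030.2/3434 = 0.3
MPC = 1 − MPS = 0.7
From S(5666) = 946.8: −a + 0.3(5666) = 946.8, so a = 1699.8 − 946.8 = 753
Break-even (S = 0): Y = a/MPS = 753/0.3 = 2510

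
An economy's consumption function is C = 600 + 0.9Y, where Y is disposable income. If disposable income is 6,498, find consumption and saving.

C = 600 + 0.9(6498) = 600 + 5848.2 = 6448.2
S = Y − C = 6498 − 6448.2 = 49.8

C = 6448.2; S = 49.8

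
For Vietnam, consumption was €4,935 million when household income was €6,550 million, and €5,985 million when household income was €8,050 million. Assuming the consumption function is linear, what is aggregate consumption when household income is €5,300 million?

C = 4060

MPC = (5985 − 4935)/(8050 − 6550) = 1050/1500 = 0.7
a = 4935 − 0.7(6550) = 4935 − 4585 = 350
C = 350 + 0.7(5300) = 350 + 3710 = 4060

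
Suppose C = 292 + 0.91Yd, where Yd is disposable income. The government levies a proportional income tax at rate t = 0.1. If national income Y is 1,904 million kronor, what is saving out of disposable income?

S = -137.776

Yd = (1 − 0.1)(1904) = 0.9(1904) = 1713.6
C = 292 + 0.91(1713.6) = 292 + 1559.376 = 1851.376
S = Yd − C = 1713.6 − 1851.376 = -137.776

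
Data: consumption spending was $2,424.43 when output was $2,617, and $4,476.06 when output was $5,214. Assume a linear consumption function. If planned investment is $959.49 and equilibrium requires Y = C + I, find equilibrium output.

Y = 6269

MPC = (4476.06 − 2424.43)/(5214 − 2617) = 2051.63/2597 = 0.79
a = 2424.43 − 0.79(2617) = 357
Equilibrium: Y = 357 + 0.79Y + 959.49
0.21Y = 1316.49, so Y = 1316.49/0.21 = 6269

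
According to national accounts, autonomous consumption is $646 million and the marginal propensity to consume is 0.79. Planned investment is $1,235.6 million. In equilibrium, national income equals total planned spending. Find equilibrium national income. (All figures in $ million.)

Y = C + I = 646 + 0.79Y + 1235.6
Y − 0.79Y = 1881.6
0.21Y = 1881.6, so Y = 1881.6/0.21 = 8960

Y = 8960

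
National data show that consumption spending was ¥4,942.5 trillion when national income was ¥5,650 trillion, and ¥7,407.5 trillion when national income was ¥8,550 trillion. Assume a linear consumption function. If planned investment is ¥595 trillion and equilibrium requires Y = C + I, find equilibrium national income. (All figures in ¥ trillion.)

Y = 4900

MPC = (7407.5 − 4942.5)/(8550 − 5650) = 2465/2900 = 0.85
a = 4942.5 − 0.85(5650) = 140
Equilibrium: Y = 140 + 0.85Y + 595
0.15Y = 735, so Y = 735/0.15 = 4900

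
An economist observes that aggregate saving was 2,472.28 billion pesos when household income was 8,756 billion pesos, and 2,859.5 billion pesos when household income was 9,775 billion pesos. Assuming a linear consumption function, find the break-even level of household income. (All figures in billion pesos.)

MPS = ΔS/ΔY = (2859.5 − 2472.28)/(9775 − 8756) = 387.22/1019 = 0.38
MPC = 1 − MPS = 0.62
From S(8756) = 2472.28: −a + 0.38(8756) = 2472.28, so a = 3327.28 − 2472.28 = 855
Break-even (S = 0): Y = a/MPS = 855/0.38 = 2250

Y = 2250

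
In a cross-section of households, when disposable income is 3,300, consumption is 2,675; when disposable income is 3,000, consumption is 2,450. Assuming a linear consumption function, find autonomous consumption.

a = 200

MPC = ΔC/ΔY = (2675 − 2450)/(3300 − 3000) = 225/300 = 0.75
a = C − MPC·Y = 2450 − 0.75(3000) = 2450 − 2250 = 200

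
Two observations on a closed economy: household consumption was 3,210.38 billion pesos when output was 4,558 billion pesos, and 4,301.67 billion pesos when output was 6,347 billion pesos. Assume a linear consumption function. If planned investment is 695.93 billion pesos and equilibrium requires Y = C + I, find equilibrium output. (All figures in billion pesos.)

MPC = (4301.67 − 3210.38)/(6347 − 4558) = 1091.29/1789 = 0.61
a = 3210.38 − 0.61(4558) = 430
Equilibrium: Y = 430 + 0.61Y + 695.93
0.39Y = 1125.93, so Y = 1125.93/0.39 = 2887

Y = 2887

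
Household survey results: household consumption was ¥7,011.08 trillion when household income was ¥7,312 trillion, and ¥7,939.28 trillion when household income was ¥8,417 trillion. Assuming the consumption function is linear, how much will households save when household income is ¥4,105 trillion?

S = -212.2

MPC = (7939.28 − 7011.08)/(8417 − 7312) = 928.2/1105 = 0.84
a = 7011.08 − 0.84(7312) = 7011.08 − 6142.08 = 869
C = 869 + 0.84(4105) = 4317.2
S = 4105 − 4317.2 = -212.2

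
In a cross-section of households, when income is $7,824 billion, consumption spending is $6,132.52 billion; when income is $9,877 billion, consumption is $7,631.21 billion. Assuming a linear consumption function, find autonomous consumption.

MPC = ΔC/ΔY = (7631.21 − 6132.52)/(9877 − 7824) = 1498.69/2053 = 0.73
a = C − MPC·Y = 6132.52 − 0.73(7824) = 6132.52 − 5711.52 = 421

a = 421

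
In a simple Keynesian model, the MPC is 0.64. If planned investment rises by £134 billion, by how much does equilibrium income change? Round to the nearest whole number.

The multiplier is 1/(1 − MPC) = 1/0.36.
ΔY = 134/0.36 = 372.22 ≈ 372

ΔY ≈ 372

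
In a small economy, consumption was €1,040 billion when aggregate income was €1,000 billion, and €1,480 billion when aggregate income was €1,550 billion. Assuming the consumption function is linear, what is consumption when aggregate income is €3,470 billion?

MPC = (1480 − 1040)/(1550 − 1000) = 440/550 = 0.8
a = 1040 − 0.8(1000) = 1040 − 800 = 240
C = 240 + 0.8(3470) = 240 + 2776 = 3016

C = 3016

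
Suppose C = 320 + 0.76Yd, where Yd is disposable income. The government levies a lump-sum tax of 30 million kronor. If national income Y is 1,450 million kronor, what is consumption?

Yd = Y − T = 1450 − 30 = 1420
C = 320 + 0.76(1420) = 320 + 1079.2 = 1399.2

C = 1399.2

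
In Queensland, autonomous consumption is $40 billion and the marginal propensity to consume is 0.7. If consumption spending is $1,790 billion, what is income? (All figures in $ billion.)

40 + 0.7Y = 1790
0.7Y = 1750, so Y = 1750/0.7 = 2500

Y = 2500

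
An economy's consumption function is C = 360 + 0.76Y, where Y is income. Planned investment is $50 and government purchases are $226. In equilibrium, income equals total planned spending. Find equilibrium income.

Y = 2650

Y = C + I + G = 360 + 0.76Y + 50 + 226
Y − 0.76Y = 636
0.24Y = 636, so Y = 636/0.24 = 2650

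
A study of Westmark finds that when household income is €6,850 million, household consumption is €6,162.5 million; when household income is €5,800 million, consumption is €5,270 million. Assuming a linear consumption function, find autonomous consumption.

a = 340

MPC = ΔC/ΔY = (6162.5 − 5270)/(6850 − 5800) = 892.5/1050 = 0.85
a = C − MPC·Y = 5270 − 0.85(5800) = 5270 − 4930 = 340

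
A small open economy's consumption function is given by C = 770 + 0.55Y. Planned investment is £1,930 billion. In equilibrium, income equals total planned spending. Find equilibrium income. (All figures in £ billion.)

Y = C + I = 770 + 0.55Y + 1930
Y − 0.55Y = 2700
0.45Y = 2700, so Y = 2700/0.45 = 6000

Y = 6000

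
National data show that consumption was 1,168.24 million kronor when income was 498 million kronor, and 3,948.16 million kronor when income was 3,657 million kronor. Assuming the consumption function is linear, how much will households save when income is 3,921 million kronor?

MPC = (3948.16 − 1168.24)/(3657 − 498) = 2779.92/3159 = 0.88
a = 1168.24 − 0.88(498) = 1168.24 − 438.24 = 730
C = 730 + 0.88(3921) = 4180.48
S = 3921 − 4180.48 = -259.48

S = -259.48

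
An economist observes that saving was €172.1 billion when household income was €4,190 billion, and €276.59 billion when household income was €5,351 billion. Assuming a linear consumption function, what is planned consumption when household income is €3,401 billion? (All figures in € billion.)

MPS = ΔS/ΔY = (276.59 − 172.1)/(5351 − 4190) = 104.49/1161 = 0.09
MPC = 1 − MPS = 0.91
Autonomous saving = 172.1 − 0.09(4190) = -205, so a = 205
C = 205 + 0.91(3401) = 205 + 3094.91 = 3299.91

C = 3299.91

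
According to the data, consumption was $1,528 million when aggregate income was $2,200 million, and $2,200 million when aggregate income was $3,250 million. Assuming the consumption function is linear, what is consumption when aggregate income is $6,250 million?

MPC = (2200 − 1528)/(3250 − 2200) = 672/1050 = 0.64
a = 1528 − 0.64(2200) = 1528 − 1408 = 120
C = 120 + 0.64(6250) = 120 + 4000 = 4120

C = 4120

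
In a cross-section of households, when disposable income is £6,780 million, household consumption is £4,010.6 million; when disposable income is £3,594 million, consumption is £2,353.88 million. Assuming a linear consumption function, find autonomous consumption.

MPC = ΔC/ΔY = (4010.6 − 2353.88)/(6780 − 3594) = 1656.72/3186 = 0.52
a = C − MPC·Y = 2353.88 − 0.52(3594) = 2353.88 − 1868.88 = 485

a = 485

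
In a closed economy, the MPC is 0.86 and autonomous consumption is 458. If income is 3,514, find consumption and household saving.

C = 458 + 0.86(3514) = 458 + 3022.04 = 3480.04
S = Y − C = 3514 − 3480.04 = 33.96

C = 3480.04; S = 33.96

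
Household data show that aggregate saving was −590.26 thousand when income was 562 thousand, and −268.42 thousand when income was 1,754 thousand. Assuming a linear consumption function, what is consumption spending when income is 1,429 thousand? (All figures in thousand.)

MPS = ΔS/ΔY = (-268.42 − (-590.26))/(1754 − 562) = 321.84/1192 = 0.27
MPC = 1 − MPS = 0.73
Autonomous saving = -590.26 − 0.27(562) = -742, so a = 742
C = 742 + 0.73(1429) = 742 + 1043.17 = 1785.17

C = 1785.17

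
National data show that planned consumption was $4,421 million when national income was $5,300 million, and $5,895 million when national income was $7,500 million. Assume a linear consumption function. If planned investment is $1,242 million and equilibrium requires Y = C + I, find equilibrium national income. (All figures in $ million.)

Y = 6400

MPC = (5895 − 4421)/(7500 − 5300) = 1474/2200 = 0.67
a = 4421 − 0.67(5300) = 870
Equilibrium: Y = 870 + 0.67Y + 1242
0.33Y = 2112, so Y = 2112/0.33 = 6400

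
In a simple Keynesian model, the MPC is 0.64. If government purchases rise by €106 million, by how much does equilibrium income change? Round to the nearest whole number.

The multiplier is 1/(1 − MPC) = 1/0.36.
ΔY = 106/0.36 = 294.44 ≈ 294

ΔY ≈ 294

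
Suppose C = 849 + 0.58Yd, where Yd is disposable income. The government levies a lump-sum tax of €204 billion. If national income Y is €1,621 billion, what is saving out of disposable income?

S = -253.86

Yd = Y − T = 1621 − 204 = 1417
C = 849 + 0.58(1417) = 849 + 821.86 = 1670.86
S = Yd − C = 1417 − 1670.86 = -253.86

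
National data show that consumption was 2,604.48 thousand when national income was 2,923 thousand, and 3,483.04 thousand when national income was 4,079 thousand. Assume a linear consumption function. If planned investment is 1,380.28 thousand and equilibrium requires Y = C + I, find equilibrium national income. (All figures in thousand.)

MPC = (3483.04 − 2604.48)/(4079 − 2923) = 878.56/1156 = 0.76
a = 2604.48 − 0.76(2923) = 383
Equilibrium: Y = 383 + 0.76Y + 1380.28
0.24Y = 1763.28, so Y = 1763.28/0.24 = 7347

Y = 7347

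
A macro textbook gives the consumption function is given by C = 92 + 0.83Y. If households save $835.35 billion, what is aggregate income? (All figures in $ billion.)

Y = 5455

S = Y − C = -92 + 0.17Y
-92 + 0.17Y = 835.35, so 0.17Y = 927.35 and Y = 5455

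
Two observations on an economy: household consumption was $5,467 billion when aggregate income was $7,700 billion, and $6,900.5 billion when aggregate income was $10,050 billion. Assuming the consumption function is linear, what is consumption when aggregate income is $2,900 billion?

C = 2539

MPC = (6900.5 − 5467)/(10050 − 7700) = 1433.5/2350 = 0.61
a = 5467 − 0.61(7700) = 5467 − 4697 = 770
C = 770 + 0.61(2900) = 770 + 1769 = 2539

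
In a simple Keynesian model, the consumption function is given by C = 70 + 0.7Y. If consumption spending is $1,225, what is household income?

Y = 1650

70 + 0.7Y = 1225
0.7Y = 1155, so Y = 1155/0.7 = 1650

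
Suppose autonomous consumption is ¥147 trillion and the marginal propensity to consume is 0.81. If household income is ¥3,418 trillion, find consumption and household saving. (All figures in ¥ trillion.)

C = 147 + 0.81(3418) = 147 + 2768.58 = 2915.58
S = Y − C = 3418 − 2915.58 = 502.42

C = 2915.58; S = 502.42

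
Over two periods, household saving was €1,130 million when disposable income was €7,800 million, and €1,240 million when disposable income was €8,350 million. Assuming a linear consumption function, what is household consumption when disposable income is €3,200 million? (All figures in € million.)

C = 2990

MPS = ΔS/ΔY = (1240 − 1130)/(8350 − 7800) = 110/550 = 0.2
MPC = 1 − MPS = 0.8
Autonomous saving = 1130 − 0.2(7800) = -430, so a = 430
C = 430 + 0.8(3200) = 430 + 2560 = 2990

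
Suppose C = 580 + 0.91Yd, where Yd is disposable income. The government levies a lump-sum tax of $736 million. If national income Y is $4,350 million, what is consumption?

Yd = Y − T = 4350 − 736 = 3614
C = 580 + 0.91(3614) = 580 + 3288.74 = 3868.74

C = 3868.74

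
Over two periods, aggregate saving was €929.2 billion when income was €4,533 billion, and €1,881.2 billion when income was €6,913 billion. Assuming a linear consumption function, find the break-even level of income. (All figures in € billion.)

MPS = ΔS/ΔY = (1881.2 − 929.2)/(6913 − 4533) = 952/2380 = 0.4
MPC = 1 − MPS = 0.6
From S(4533) = 929.2: −a + 0.4(4533) = 929.2, so a = 1813.2 − 929.2 = 884
Break-even (S = 0): Y = a/MPS = 884/0.4 = 2210

Y = 2210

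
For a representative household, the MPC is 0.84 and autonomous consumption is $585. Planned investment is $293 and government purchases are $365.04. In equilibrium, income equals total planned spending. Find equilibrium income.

Y = 7769

Y = C + I + G = 585 + 0.84Y + 293 + 365.04
Y − 0.84Y = 1243.04
0.16Y = 1243.04, so Y = 1243.04/0.16 = 7769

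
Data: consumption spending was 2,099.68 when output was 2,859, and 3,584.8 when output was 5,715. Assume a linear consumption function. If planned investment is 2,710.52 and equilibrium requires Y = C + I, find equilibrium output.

Y = 6924

MPC = (3584.8 − 2099.68)/(5715 − 2859) = 1485.12/2856 = 0.52
a = 2099.68 − 0.52(2859) = 613
Equilibrium: Y = 613 + 0.52Y + 2710.52
0.48Y = 3323.52, so Y = 3323.52/0.48 = 6924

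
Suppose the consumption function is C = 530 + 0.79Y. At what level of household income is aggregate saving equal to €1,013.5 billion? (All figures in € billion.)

Y = 7350

S = Y − C = -530 + 0.21Y
-530 + 0.21Y = 1013.5, so 0.21Y = 1543.5 and Y = 7350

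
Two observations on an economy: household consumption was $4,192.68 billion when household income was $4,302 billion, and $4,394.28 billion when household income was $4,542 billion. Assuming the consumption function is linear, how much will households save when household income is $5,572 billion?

S = 312.52

MPC = (4394.28 − 4192.68)/(4542 − 4302) = 201.6/240 = 0.84
a = 4192.68 − 0.84(4302) = 4192.68 − 3613.68 = 579
C = 579 + 0.84(5572) = 5259.48
S = 5572 − 5259.48 = 312.52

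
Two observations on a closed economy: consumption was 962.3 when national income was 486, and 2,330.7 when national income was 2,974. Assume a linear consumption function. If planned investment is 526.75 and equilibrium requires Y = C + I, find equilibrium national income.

Y = 2715

MPC = (2330.7 − 962.3)/(2974 − 486) = 1368.4/2488 = 0.55
a = 962.3 − 0.55(486) = 695
Equilibrium: Y = 695 + 0.55Y + 526.75
0.45Y = 1221.75, so Y = 1221.75/0.45 = 2715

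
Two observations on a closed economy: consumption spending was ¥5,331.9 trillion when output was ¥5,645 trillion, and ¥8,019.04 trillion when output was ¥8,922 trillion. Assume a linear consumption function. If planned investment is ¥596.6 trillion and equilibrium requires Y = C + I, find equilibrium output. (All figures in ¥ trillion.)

Y = 7220

MPC = (8019.04 − 5331.9)/(8922 − 5645) = 2687.14/3277 = 0.82
a = 5331.9 − 0.82(5645) = 703
Equilibrium: Y = 703 + 0.82Y + 596.6
0.18Y = 1299.6, so Y = 1299.6/0.18 = 7220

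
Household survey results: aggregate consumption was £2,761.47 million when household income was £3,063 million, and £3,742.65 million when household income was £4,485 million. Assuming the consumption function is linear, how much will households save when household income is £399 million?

MPC = (3742.65 − 2761.47)/(4485 − 3063) = 981.18/1422 = 0.69
a = 2761.47 − 0.69(3063) = 2761.47 − 2113.47 = 648
C = 648 + 0.69(399) = 923.31
S = 399 − 923.31 = -524.31

S = -524.31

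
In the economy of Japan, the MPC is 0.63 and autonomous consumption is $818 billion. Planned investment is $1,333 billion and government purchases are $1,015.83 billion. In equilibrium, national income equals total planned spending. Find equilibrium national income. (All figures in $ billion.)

Y = C + I + G = 818 + 0.63Y + 1333 + 1015.83
Y − 0.63Y = 3166.83
0.37Y = 3166.83, so Y = 3166.83/0.37 = 8559

Y = 8559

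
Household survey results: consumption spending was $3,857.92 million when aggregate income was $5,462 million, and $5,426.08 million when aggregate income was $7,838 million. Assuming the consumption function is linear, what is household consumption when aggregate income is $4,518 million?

C = 3234.88

MPC = (5426.08 − 3857.92)/(7838 − 5462) = 1568.16/2376 = 0.66
a = 3857.92 − 0.66(5462) = 3857.92 − 3604.92 = 253
C = 253 + 0.66(4518) = 253 + 2981.88 = 3234.88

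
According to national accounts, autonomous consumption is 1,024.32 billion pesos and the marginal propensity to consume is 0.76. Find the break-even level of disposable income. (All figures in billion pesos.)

Y = 4268

At break-even, C = Y: 1024.32 + 0.76Y = Y
0.24Y = 1024.32, so Y = 1024.32/0.24 = 4268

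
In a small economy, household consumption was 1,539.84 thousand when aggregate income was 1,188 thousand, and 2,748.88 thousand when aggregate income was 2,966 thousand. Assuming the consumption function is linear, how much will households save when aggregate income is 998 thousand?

S = -412.64

MPC = (2748.88 − 1539.84)/(2966 − 1188) = 1209.04/1778 = 0.68
a = 1539.84 − 0.68(1188) = 1539.84 − 807.84 = 732
C = 732 + 0.68(998) = 1410.64
S = 998 − 1410.64 = -412.64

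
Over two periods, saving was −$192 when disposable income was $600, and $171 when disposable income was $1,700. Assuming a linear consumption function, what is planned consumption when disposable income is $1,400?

MPS = ΔS/ΔY = (171 − (-192))/(1700 − 600) = 363/1100 = 0.33
MPC = 1 − MPS = 0.67
Autonomous saving = -192 − 0.33(600) = -390, so a = 390
C = 390 + 0.67(1400) = 390 + 938 = 1328

C = 1328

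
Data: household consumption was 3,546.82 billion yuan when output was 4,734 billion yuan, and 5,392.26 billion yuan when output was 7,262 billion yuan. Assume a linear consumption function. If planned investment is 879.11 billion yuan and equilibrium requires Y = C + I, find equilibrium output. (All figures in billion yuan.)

MPC = (5392.26 − 3546.82)/(7262 − 4734) = 1845.44/2528 = 0.73
a = 3546.82 − 0.73(4734) = 91
Equilibrium: Y = 91 + 0.73Y + 879.11
0.27Y = 970.11, so Y = 970.11/0.27 = 3593

Y = 3593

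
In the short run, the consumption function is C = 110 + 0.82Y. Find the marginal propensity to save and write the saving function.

MPS = 1 − MPC = 1 − 0.82 = 0.18
S = Y − C = -110 + 0.18Y

MPS = 0.18; S = -110 + 0.18Y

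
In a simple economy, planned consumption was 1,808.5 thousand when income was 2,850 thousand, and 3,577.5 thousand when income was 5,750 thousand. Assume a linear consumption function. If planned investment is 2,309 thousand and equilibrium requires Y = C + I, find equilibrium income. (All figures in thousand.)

MPC = (3577.5 − 1808.5)/(5750 − 2850) = 1769/2900 = 0.61
a = 1808.5 − 0.61(2850) = 70
Equilibrium: Y = 70 + 0.61Y + 2309
0.39Y = 2379, so Y = 2379/0.39 = 6100

Y = 6100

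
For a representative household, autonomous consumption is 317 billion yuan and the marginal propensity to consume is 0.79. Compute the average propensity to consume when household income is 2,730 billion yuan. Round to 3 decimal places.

C = 317 + 0.79(2730) = 2473.7
APC = C/Y = 2473.7/2730 = 0.906

APC = 0.906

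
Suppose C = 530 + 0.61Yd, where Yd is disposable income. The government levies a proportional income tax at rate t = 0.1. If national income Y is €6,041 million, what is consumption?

Yd = (1 − 0.1)(6041) = 0.9(6041) = 5436.9
C = 530 + 0.61(5436.9) = 530 + 3316.509 = 3846.509

C = 3846.509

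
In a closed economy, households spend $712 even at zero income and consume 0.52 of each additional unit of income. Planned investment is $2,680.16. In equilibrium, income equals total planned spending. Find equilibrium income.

Y = C + I = 712 + 0.52Y + 2680.16
Y − 0.52Y = 3392.16
0.48Y = 3392.16, so Y = 3392.16/0.48 = 7067

Y = 7067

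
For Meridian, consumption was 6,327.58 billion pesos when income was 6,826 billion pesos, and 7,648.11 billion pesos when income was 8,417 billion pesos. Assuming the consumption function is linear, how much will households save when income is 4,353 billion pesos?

S = 78.01

MPC = (7648.11 − 6327.58)/(8417 − 6826) = 1320.53/1591 = 0.83
a = 6327.58 − 0.83(6826) = 6327.58 − 5665.58 = 662
C = 662 + 0.83(4353) = 4274.99
S = 4353 − 4274.99 = 78.01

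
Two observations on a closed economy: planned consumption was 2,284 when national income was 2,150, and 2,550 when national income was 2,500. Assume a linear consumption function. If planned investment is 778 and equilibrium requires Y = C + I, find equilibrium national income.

MPC = (2550 − 2284)/(2500 − 2150) = 266/350 = 0.76
a = 2284 − 0.76(2150) = 650
Equilibrium: Y = 650 + 0.76Y + 778
0.24Y = 1428, so Y = 1428/0.24 = 5950

Y = 5950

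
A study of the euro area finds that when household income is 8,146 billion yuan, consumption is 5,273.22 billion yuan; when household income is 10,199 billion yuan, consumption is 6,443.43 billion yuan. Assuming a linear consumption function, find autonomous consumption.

a = 630

MPC = ΔC/ΔY = (6443.43 − 5273.22)/(10199 − 8146) = 1170.21/2053 = 0.57
a = C − MPC·Y = 5273.22 − 0.57(8146) = 5273.22 − 4643.22 = 630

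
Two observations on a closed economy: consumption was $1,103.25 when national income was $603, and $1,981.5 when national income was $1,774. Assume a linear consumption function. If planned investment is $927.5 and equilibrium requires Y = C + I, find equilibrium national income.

MPC = (1981.5 − 1103.25)/(1774 − 603) = 878.25/1171 = 0.75
a = 1103.25 − 0.75(603) = 651
Equilibrium: Y = 651 + 0.75Y + 927.5
0.25Y = 1578.5, so Y = 1578.5/0.25 = 6314

Y = 6314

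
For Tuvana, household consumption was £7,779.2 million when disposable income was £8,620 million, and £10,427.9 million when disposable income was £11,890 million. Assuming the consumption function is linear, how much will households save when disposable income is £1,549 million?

S = -502.69

MPC = (10427.9 − 7779.2)/(11890 − 8620) = 2648.7/3270 = 0.81
a = 7779.2 − 0.81(8620) = 7779.2 − 6982.2 = 797
C = 797 + 0.81(1549) = 2051.69
S = 1549 − 2051.69 = -502.69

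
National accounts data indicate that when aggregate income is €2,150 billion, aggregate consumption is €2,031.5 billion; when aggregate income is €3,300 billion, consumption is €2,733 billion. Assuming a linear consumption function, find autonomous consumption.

MPC = ΔC/ΔY = (2733 − 2031.5)/(3300 − 2150) = 701.5/1150 = 0.61
a = C − MPC·Y = 2031.5 − 0.61(2150) = 2031.5 − 1311.5 = 720

a = 720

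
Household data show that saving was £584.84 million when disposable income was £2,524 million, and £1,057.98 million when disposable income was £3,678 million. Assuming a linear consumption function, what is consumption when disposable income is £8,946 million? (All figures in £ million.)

MPS = ΔS/ΔY = (1057.98 − 584.84)/(3678 − 2524) = 473.14/1154 = 0.41
MPC = 1 − MPS = 0.59
Autonomous saving = 584.84 − 0.41(2524) = -450, so a = 450
C = 450 + 0.59(8946) = 450 + 5278.14 = 5728.14

C = 5728.14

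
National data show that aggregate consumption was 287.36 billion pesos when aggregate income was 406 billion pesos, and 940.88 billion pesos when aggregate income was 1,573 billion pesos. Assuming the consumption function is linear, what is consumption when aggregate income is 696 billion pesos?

MPC = (940.88 − 287.36)/(1573 − 406) = 653.52/1167 = 0.56
a = 287.36 − 0.56(406) = 287.36 − 227.36 = 60
C = 60 + 0.56(696) = 60 + 389.76 = 449.76

C = 449.76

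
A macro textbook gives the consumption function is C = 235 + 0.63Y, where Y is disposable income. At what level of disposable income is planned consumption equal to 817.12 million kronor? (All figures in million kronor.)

Y = 924

235 + 0.63Y = 817.12
0.63Y = 582.12, so Y = 582.12/0.63 = 924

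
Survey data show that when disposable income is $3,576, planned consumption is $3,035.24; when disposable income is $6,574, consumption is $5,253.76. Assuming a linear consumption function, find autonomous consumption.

MPC = ΔC/ΔY = (5253.76 − 3035.24)/(6574 − 3576) = 2218.52/2998 = 0.74
a = C − MPC·Y = 3035.24 − 0.74(3576) = 3035.24 − 2646.24 = 389

a = 389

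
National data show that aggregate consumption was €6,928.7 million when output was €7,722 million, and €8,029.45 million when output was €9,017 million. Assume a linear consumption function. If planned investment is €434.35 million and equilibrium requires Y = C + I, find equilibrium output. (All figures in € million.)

Y = 5329

MPC = (8029.45 − 6928.7)/(9017 − 7722) = 1100.75/1295 = 0.85
a = 6928.7 − 0.85(7722) = 365
Equilibrium: Y = 365 + 0.85Y + 434.35
0.15Y = 799.35, so Y = 799.35/0.15 = 5329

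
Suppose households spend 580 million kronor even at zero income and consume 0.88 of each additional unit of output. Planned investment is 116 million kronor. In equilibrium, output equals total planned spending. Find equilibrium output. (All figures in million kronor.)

Y = C + I = 580 + 0.88Y + 116
Y − 0.88Y = 696
0.12Y = 696, so Y = 696/0.12 = 5800

Y = 5800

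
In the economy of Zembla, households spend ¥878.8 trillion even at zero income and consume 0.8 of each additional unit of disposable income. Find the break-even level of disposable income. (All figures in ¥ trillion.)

Y = 4394

At break-even, C = Y: 878.8 + 0.8Y = Y
0.2Y = 878.8, so Y = 878.8/0.2 = 4394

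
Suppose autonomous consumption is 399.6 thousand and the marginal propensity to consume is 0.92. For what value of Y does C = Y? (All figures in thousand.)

At break-even, C = Y: 399.6 + 0.92Y = Y
0.08Y = 399.6, so Y = 399.6/0.08 = 4995

Y = 4995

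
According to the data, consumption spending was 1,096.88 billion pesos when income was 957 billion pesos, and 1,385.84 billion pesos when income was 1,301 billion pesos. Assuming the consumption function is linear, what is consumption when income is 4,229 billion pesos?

MPC = (1385.84 − 1096.88)/(1301 − 957) = 288.96/344 = 0.84
a = 1096.88 − 0.84(957) = 1096.88 − 803.88 = 293
C = 293 + 0.84(4229) = 293 + 3552.36 = 3845.36

C = 3845.36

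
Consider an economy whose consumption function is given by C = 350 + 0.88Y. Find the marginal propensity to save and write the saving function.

MPS = 0.12; S = -350 + 0.12Y

MPS = 1 − MPC = 1 − 0.88 = 0.12
S = Y − C = -350 + 0.12Y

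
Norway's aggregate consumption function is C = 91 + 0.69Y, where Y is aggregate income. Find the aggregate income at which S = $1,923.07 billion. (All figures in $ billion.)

Y = 6497

S = Y − C = -91 + 0.31Y
-91 + 0.31Y = 1923.07, so 0.31Y = 2014.07 and Y = 6497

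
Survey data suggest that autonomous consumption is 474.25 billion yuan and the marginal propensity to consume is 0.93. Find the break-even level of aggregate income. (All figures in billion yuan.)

At break-even, C = Y: 474.25 + 0.93Y = Y
0.07Y = 474.25, so Y = 474.25/0.07 = 6775

Y = 6775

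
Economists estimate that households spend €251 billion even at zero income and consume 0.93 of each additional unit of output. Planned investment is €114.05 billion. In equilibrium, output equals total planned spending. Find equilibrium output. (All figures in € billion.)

Y = 5215

Y = C + I = 251 + 0.93Y + 114.05
Y − 0.93Y = 365.05
0.07Y = 365.05, so Y = 365.05/0.07 = 5215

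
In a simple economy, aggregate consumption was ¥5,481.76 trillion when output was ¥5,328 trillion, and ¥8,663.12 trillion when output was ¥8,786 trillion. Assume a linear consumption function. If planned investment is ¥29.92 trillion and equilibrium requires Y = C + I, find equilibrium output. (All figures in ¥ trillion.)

Y = 7624

MPC = (8663.12 − 5481.76)/(8786 − 5328) = 3181.36/3458 = 0.92
a = 5481.76 − 0.92(5328) = 580
Equilibrium: Y = 580 + 0.92Y + 29.92
0.08Y = 609.92, so Y = 609.92/0.08 = 7624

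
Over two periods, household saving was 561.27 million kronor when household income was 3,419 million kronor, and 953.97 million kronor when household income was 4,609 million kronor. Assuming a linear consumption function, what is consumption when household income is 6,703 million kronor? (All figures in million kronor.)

C = 5058.01

MPS = ΔS/ΔY = (953.97 − 561.27)/(4609 − 3419) = 392.7/1190 = 0.33
MPC = 1 − MPS = 0.67
Autonomous saving = 561.27 − 0.33(3419) = -567, so a = 567
C = 567 + 0.67(6703) = 567 + 4491.01 = 5058.01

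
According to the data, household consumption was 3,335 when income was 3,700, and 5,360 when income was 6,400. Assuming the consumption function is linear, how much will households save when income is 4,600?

MPC = (5360 − 3335)/(6400 − 3700) = 2025/2700 = 0.75
a = 3335 − 0.75(3700) = 3335 − 2775 = 560
C = 560 + 0.75(4600) = 4010
S = 4600 − 4010 = 590

S = 590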